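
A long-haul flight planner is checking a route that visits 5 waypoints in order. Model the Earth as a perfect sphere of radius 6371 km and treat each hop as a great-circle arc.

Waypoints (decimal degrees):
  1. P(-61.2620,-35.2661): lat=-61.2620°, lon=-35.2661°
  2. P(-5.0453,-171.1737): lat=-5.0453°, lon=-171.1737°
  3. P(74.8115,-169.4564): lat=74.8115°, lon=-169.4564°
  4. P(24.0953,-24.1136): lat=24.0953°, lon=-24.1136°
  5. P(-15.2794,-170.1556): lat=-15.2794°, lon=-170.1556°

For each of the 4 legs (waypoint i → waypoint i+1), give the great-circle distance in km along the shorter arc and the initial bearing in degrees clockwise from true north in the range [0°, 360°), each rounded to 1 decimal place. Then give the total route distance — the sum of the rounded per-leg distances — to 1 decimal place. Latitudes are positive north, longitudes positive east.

Leg 1: dist=11728.7 km, bearing=226.0°
Leg 2: dist=8880.4 km, bearing=0.5°
Leg 3: dist=8742.5 km, bearing=32.0°
Leg 4: dist=16337.8 km, bearing=279.1°
Total: 45689.4 km

Leg 1: φ1=-1.0692236, φ2=-0.0880571, Δφ=0.9811665, Δλ=-2.3720351 rad; a=sin²(Δφ/2)+cosφ1·cosφ2·sin²(Δλ/2)=0.6334370466; c=2·atan2(√a, √(1-a))=1.840944349; dist=6371·c=11728.656 ≈ 11728.7 km; running total=11728.7 km
Leg 1 bearing: y=sinΔλ·cosφ2=-0.69312157, x=cosφ1·sinφ2-sinφ1·cosφ2·cosΔλ=-0.66959742; θ=atan2(y, x)=-134.0110° <0 so +360° → 225.9890° ≈ 226.0°
Leg 2: φ1=-0.0880571, φ2=1.3057070, Δφ=1.3937641, Δλ=0.0299725 rad; a=sin²(Δφ/2)+cosφ1·cosφ2·sin²(Δλ/2)=0.4120041217; c=2·atan2(√a, √(1-a))=1.393883167; dist=6371·c=8880.430 ≈ 8880.4 km; running total=20609.1 km
Leg 2 bearing: y=sinΔλ·cosφ2=0.00785149, x=cosφ1·sinφ2-sinφ1·cosφ2·cosΔλ=0.98436033; θ=atan2(y, x)=0.4570° ≈ 0.5°
Leg 3: φ1=1.3057070, φ2=0.4205423, Δφ=-0.8851647, Δλ=2.5367104 rad; a=sin²(Δφ/2)+cosφ1·cosφ2·sin²(Δλ/2)=0.4013683501; c=2·atan2(√a, √(1-a))=1.372230747; dist=6371·c=8742.482 ≈ 8742.5 km; running total=29351.6 km
Leg 3 bearing: y=sinΔλ·cosφ2=0.51911610, x=cosφ1·sinφ2-sinφ1·cosφ2·cosΔλ=0.83162832; θ=atan2(y, x)=31.9731° ≈ 32.0°
Leg 4: φ1=0.4205423, φ2=-0.2666758, Δφ=-0.6872182, Δλ=-2.5489137 rad; a=sin²(Δφ/2)+cosφ1·cosφ2·sin²(Δλ/2)=0.9189985871; c=2·atan2(√a, √(1-a))=2.564398771; dist=6371·c=16337.785 ≈ 16337.8 km; running total=45689.4 km
Leg 4 bearing: y=sinΔλ·cosφ2=-0.53884030, x=cosφ1·sinφ2-sinφ1·cosφ2·cosΔλ=0.08609220; θ=atan2(y, x)=-80.9224° <0 so +360° → 279.0776° ≈ 279.1°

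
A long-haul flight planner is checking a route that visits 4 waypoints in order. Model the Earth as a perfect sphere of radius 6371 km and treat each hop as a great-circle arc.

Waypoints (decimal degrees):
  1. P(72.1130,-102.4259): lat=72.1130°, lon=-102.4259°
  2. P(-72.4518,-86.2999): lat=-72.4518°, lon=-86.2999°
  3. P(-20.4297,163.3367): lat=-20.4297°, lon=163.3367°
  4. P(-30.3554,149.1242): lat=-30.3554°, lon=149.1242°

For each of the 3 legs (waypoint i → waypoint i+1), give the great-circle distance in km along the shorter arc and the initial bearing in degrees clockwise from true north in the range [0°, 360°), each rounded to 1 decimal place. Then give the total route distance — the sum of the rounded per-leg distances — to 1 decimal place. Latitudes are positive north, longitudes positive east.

Leg 1: φ1=1.2586093, φ2=-1.2645225, Δφ=-2.5231317, Δλ=0.2814518 rad; a=sin²(Δφ/2)+cosφ1·cosφ2·sin²(Δλ/2)=0.9092077406; c=2·atan2(√a, √(1-a))=2.529444432; dist=6371·c=16115.090 ≈ 16115.1 km; running total=16115.1 km
Leg 1 bearing: y=sinΔλ·cosφ2=0.08374403, x=cosφ1·sinφ2-sinφ1·cosφ2·cosΔλ=-0.56849190; θ=atan2(y, x)=171.6201° ≈ 171.6°
Leg 2: φ1=-1.2645225, φ2=-0.3565655, Δφ=0.9079569, Δλ=4.3569806 rad; a=sin²(Δφ/2)+cosφ1·cosφ2·sin²(Δλ/2)=0.3827518050; c=2·atan2(√a, √(1-a))=1.334095846; dist=6371·c=8499.525 ≈ 8499.5 km; running total=24614.6 km
Leg 2 bearing: y=sinΔλ·cosφ2=-0.87853654, x=cosφ1·sinφ2-sinφ1·cosφ2·cosΔλ=-0.41615502; θ=atan2(y, x)=-115.3465° <0 so +360° → 244.6535° ≈ 244.7°
Leg 3: φ1=-0.3565655, φ2=-0.5298017, Δφ=-0.1732361, Δλ=-0.2480549 rad; a=sin²(Δφ/2)+cosφ1·cosφ2·sin²(Δλ/2)=0.0198593189; c=2·atan2(√a, √(1-a))=0.282787507; dist=6371·c=1801.639 ≈ 1801.6 km; running total=26416.2 km
Leg 3 bearing: y=sinΔλ·cosφ2=-0.21186004, x=cosφ1·sinφ2-sinφ1·cosφ2·cosΔλ=-0.18159028; θ=atan2(y, x)=-130.6007° <0 so +360° → 229.3993° ≈ 229.4°

Leg 1: dist=16115.1 km, bearing=171.6°
Leg 2: dist=8499.5 km, bearing=244.7°
Leg 3: dist=1801.6 km, bearing=229.4°
Total: 26416.2 km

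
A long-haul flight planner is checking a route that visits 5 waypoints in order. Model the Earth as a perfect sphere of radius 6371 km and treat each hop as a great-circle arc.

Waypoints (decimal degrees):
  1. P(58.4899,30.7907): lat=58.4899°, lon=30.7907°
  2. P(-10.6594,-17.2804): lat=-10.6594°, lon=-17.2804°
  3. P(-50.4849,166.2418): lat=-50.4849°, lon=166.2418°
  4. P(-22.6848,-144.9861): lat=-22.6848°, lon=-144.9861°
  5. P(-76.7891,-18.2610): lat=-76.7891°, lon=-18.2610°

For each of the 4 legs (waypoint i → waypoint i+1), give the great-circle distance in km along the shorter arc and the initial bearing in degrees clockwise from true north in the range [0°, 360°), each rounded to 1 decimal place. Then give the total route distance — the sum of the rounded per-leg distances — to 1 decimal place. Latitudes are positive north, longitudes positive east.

Leg 1: dist=8818.7 km, bearing=228.1°
Leg 2: dist=13207.6 km, bearing=182.6°
Leg 3: dist=5205.0 km, bearing=72.1°
Leg 4: dist=8401.9 km, bearing=169.1°
Total: 35633.2 km

Leg 1: φ1=1.0208413, φ2=-0.1860416, Δφ=-1.2068830, Δλ=-0.8389990 rad; a=sin²(Δφ/2)+cosφ1·cosφ2·sin²(Δλ/2)=0.4072421858; c=2·atan2(√a, √(1-a))=1.384199753; dist=6371·c=8818.737 ≈ 8818.7 km; running total=8818.7 km
Leg 1 bearing: y=sinΔλ·cosφ2=-0.73113666, x=cosφ1·sinφ2-sinφ1·cosφ2·cosΔλ=-0.65652353; θ=atan2(y, x)=-131.9222° <0 so +360° → 228.0778° ≈ 228.1°
Leg 2: φ1=-0.1860416, φ2=-0.8811277, Δφ=-0.6950861, Δλ=3.2030666 rad; a=sin²(Δφ/2)+cosφ1·cosφ2·sin²(Δλ/2)=0.7407120972; c=2·atan2(√a, √(1-a))=2.073075204; dist=6371·c=13207.562 ≈ 13207.6 km; running total=22026.3 km
Leg 2 bearing: y=sinΔλ·cosφ2=-0.03909013, x=cosφ1·sinφ2-sinφ1·cosφ2·cosΔλ=-0.87561562; θ=atan2(y, x)=-177.4438° <0 so +360° → 182.5562° ≈ 182.6°
Leg 3: φ1=-0.8811277, φ2=-0.3959245, Δφ=0.4852033, Δλ=-5.4319516 rad; a=sin²(Δφ/2)+cosφ1·cosφ2·sin²(Δλ/2)=0.1577871248; c=2·atan2(√a, √(1-a))=0.816980553; dist=6371·c=5204.983 ≈ 5205.0 km; running total=27231.3 km
Leg 3 bearing: y=sinΔλ·cosφ2=0.69391240, x=cosφ1·sinφ2-sinφ1·cosφ2·cosΔλ=0.22371180; θ=atan2(y, x)=72.1311° ≈ 72.1°
Leg 4: φ1=-0.3959245, φ2=-1.3402226, Δφ=-0.9442982, Δλ=2.2117702 rad; a=sin²(Δφ/2)+cosφ1·cosφ2·sin²(Δλ/2)=0.3753161696; c=2·atan2(√a, √(1-a))=1.318769094; dist=6371·c=8401.878 ≈ 8401.9 km; running total=35633.2 km
Leg 4 bearing: y=sinΔλ·cosφ2=0.18317481, x=cosφ1·sinφ2-sinφ1·cosφ2·cosΔλ=-0.95092731; θ=atan2(y, x)=169.0968° ≈ 169.1°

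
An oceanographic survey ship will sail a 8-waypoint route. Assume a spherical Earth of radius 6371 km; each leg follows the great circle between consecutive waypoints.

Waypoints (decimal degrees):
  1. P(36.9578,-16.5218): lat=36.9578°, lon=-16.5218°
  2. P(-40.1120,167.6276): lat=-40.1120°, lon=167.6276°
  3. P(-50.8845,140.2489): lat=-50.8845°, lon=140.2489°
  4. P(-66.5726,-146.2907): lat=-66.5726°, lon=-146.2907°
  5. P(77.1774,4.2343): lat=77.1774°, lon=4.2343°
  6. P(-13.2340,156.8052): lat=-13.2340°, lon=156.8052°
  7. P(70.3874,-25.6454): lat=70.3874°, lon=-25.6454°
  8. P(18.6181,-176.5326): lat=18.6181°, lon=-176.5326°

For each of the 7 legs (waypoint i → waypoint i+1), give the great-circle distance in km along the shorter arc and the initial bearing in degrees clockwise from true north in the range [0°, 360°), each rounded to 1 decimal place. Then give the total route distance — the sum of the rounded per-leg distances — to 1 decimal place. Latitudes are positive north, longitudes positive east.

Leg 1: φ1=0.6450353, φ2=-0.7000865, Δφ=-1.3451218, Δλ=3.2140133 rad; a=sin²(Δφ/2)+cosφ1·cosφ2·sin²(Δλ/2)=0.9984415837; c=2·atan2(√a, √(1-a))=3.062618569; dist=6371·c=19511.943 ≈ 19511.9 km; running total=19511.9 km
Leg 1 bearing: y=sinΔλ·cosφ2=-0.05533796, x=cosφ1·sinφ2-sinφ1·cosφ2·cosΔλ=-0.05622864; θ=atan2(y, x)=-135.4574° <0 so +360° → 224.5426° ≈ 224.5°
Leg 2: φ1=-0.7000865, φ2=-0.8881021, Δφ=-0.1880156, Δλ=-0.4778485 rad; a=sin²(Δφ/2)+cosφ1·cosφ2·sin²(Δλ/2)=0.0358343434; c=2·atan2(√a, √(1-a))=0.380897627; dist=6371·c=2426.699 ≈ 2426.7 km; running total=21938.6 km
Leg 2 bearing: y=sinΔλ·cosφ2=-0.29012523, x=cosφ1·sinφ2-sinφ1·cosφ2·cosΔλ=-0.23243993; θ=atan2(y, x)=-128.7007° <0 so +360° → 231.2993° ≈ 231.3°
Leg 3: φ1=-0.8881021, φ2=-1.1619111, Δφ=-0.2738090, Δλ=-5.0010595 rad; a=sin²(Δφ/2)+cosφ1·cosφ2·sin²(Δλ/2)=0.1083387911; c=2·atan2(√a, √(1-a))=0.670803553; dist=6371·c=4273.689 ≈ 4273.7 km; running total=26212.3 km
Leg 3 bearing: y=sinΔλ·cosφ2=0.38113587, x=cosφ1·sinφ2-sinφ1·cosφ2·cosΔλ=-0.49106154; θ=atan2(y, x)=142.1833° ≈ 142.2°
Leg 4: φ1=-1.1619111, φ2=1.3469997, Δφ=2.5089108, Δλ=2.6271569 rad; a=sin²(Δφ/2)+cosφ1·cosφ2·sin²(Δλ/2)=0.9857496879; c=2·atan2(√a, √(1-a))=2.902272602; dist=6371·c=18490.379 ≈ 18490.4 km; running total=44702.7 km
Leg 4 bearing: y=sinΔλ·cosφ2=0.10920081, x=cosφ1·sinφ2-sinφ1·cosφ2·cosΔλ=0.21039046; θ=atan2(y, x)=27.4311° ≈ 27.4°
Leg 5: φ1=1.3469997, φ2=-0.2309769, Δφ=-1.5779766, Δλ=2.6628645 rad; a=sin²(Δφ/2)+cosφ1·cosφ2·sin²(Δλ/2)=0.7074860036; c=2·atan2(√a, √(1-a))=1.998708363; dist=6371·c=12733.771 ≈ 12733.8 km; running total=57436.5 km
Leg 5 bearing: y=sinΔλ·cosφ2=0.44841724, x=cosφ1·sinφ2-sinφ1·cosφ2·cosΔλ=0.79165662; θ=atan2(y, x)=29.5285° ≈ 29.5°
Leg 6: φ1=-0.2309769, φ2=1.2284919, Δφ=1.4594688, Δλ=-3.1843637 rad; a=sin²(Δφ/2)+cosφ1·cosφ2·sin²(Δλ/2)=0.7710464310; c=2·atan2(√a, √(1-a))=2.143721999; dist=6371·c=13657.653 ≈ 13657.7 km; running total=71094.2 km
Leg 6 bearing: y=sinΔλ·cosφ2=0.01435210, x=cosφ1·sinφ2-sinφ1·cosφ2·cosΔλ=0.84019602; θ=atan2(y, x)=0.9786° ≈ 1.0°
Leg 7: φ1=1.2284919, φ2=0.3249471, Δφ=-0.9035447, Δλ=-2.6334784 rad; a=sin²(Δφ/2)+cosφ1·cosφ2·sin²(Δλ/2)=0.4885848502; c=2·atan2(√a, √(1-a))=1.547964043; dist=6371·c=9862.079 ≈ 9862.1 km; running total=80956.3 km
Leg 7 bearing: y=sinΔλ·cosφ2=-0.46106926, x=cosφ1·sinφ2-sinφ1·cosφ2·cosΔλ=0.88707041; θ=atan2(y, x)=-27.4639° <0 so +360° → 332.5361° ≈ 332.5°

Leg 1: dist=19511.9 km, bearing=224.5°
Leg 2: dist=2426.7 km, bearing=231.3°
Leg 3: dist=4273.7 km, bearing=142.2°
Leg 4: dist=18490.4 km, bearing=27.4°
Leg 5: dist=12733.8 km, bearing=29.5°
Leg 6: dist=13657.7 km, bearing=1.0°
Leg 7: dist=9862.1 km, bearing=332.5°
Total: 80956.3 km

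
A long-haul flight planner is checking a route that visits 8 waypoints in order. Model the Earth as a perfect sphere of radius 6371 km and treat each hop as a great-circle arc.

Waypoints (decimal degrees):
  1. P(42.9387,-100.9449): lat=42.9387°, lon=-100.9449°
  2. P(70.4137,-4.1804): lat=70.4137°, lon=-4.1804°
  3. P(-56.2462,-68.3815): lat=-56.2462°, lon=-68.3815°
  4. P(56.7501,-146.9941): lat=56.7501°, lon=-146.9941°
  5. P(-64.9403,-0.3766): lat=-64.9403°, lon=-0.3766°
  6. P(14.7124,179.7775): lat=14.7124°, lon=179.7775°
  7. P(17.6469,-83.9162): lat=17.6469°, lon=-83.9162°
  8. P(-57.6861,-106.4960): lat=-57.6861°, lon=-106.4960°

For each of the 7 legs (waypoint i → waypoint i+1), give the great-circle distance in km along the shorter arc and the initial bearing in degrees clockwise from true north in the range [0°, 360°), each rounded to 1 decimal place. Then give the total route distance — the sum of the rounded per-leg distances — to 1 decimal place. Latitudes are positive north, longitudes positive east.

Leg 1: φ1=0.7494217, φ2=1.2289509, Δφ=0.4795292, Δλ=1.6888591 rad; a=sin²(Δφ/2)+cosφ1·cosφ2·sin²(Δλ/2)=0.1935540854; c=2·atan2(√a, √(1-a))=0.911081137; dist=6371·c=5804.498 ≈ 5804.5 km; running total=5804.5 km
Leg 1 bearing: y=sinΔλ·cosφ2=0.33289269, x=cosφ1·sinφ2-sinφ1·cosφ2·cosΔλ=0.71662128; θ=atan2(y, x)=24.9163° ≈ 24.9°
Leg 2: φ1=1.2289509, φ2=-0.9816814, Δφ=-2.2106323, Δλ=-1.1205206 rad; a=sin²(Δφ/2)+cosφ1·cosφ2·sin²(Δλ/2)=0.8511305339; c=2·atan2(√a, √(1-a))=2.349364885; dist=6371·c=14967.804 ≈ 14967.8 km; running total=20772.3 km
Leg 2 bearing: y=sinΔλ·cosφ2=-0.50024460, x=cosφ1·sinφ2-sinφ1·cosφ2·cosΔλ=-0.50654194; θ=atan2(y, x)=-135.3584° <0 so +360° → 224.6416° ≈ 224.6°
Leg 3: φ1=-0.9816814, φ2=0.9904761, Δφ=1.9721575, Δλ=-1.3720487 rad; a=sin²(Δφ/2)+cosφ1·cosφ2·sin²(Δλ/2)=0.8175834474; c=2·atan2(√a, √(1-a))=2.259020908; dist=6371·c=14392.222 ≈ 14392.2 km; running total=35164.5 km
Leg 3 bearing: y=sinΔλ·cosφ2=-0.53749844, x=cosφ1·sinφ2-sinφ1·cosφ2·cosΔλ=0.55466967; θ=atan2(y, x)=-44.0993° <0 so +360° → 315.9007° ≈ 315.9°
Leg 4: φ1=0.9904761, φ2=-1.1334221, Δφ=-2.1238981, Δλ=2.5589581 rad; a=sin²(Δφ/2)+cosφ1·cosφ2·sin²(Δλ/2)=0.9757427088; c=2·atan2(√a, √(1-a))=2.828824320; dist=6371·c=18022.440 ≈ 18022.4 km; running total=53186.9 km
Leg 4 bearing: y=sinΔλ·cosφ2=0.23305491, x=cosφ1·sinφ2-sinφ1·cosφ2·cosΔλ=-0.20090024; θ=atan2(y, x)=130.7623° ≈ 130.8°
Leg 5: φ1=-1.1334221, φ2=0.2567798, Δφ=1.3902019, Δλ=3.1442822 rad; a=sin²(Δφ/2)+cosφ1·cosφ2·sin²(Δλ/2)=0.8198670143; c=2·atan2(√a, √(1-a))=2.264948494; dist=6371·c=14429.987 ≈ 14430.0 km; running total=67616.9 km
Leg 5 bearing: y=sinΔλ·cosφ2=-0.00260137, x=cosφ1·sinφ2-sinφ1·cosφ2·cosΔλ=-0.76859196; θ=atan2(y, x)=-179.8061° <0 so +360° → 180.1939° ≈ 180.2°
Leg 6: φ1=0.2567798, φ2=0.3079965, Δφ=0.0512167, Δλ=-4.6023233 rad; a=sin²(Δφ/2)+cosφ1·cosφ2·sin²(Δλ/2)=0.5121262491; c=2·atan2(√a, √(1-a))=1.595051203; dist=6371·c=10162.071 ≈ 10162.1 km; running total=77779.0 km
Leg 6 bearing: y=sinΔλ·cosφ2=0.94717647, x=cosφ1·sinφ2-sinφ1·cosφ2·cosΔλ=0.31979454; θ=atan2(y, x)=71.3438° ≈ 71.3°
Leg 7: φ1=0.3079965, φ2=-1.0068124, Δφ=-1.3148089, Δλ=-0.3940919 rad; a=sin²(Δφ/2)+cosφ1·cosφ2·sin²(Δλ/2)=0.3929235672; c=2·atan2(√a, √(1-a))=1.354971834; dist=6371·c=8632.526 ≈ 8632.5 km; running total=86411.5 km
Leg 7 bearing: y=sinΔλ·cosφ2=-0.20525390, x=cosφ1·sinφ2-sinφ1·cosφ2·cosΔλ=-0.95499182; θ=atan2(y, x)=-167.8701° <0 so +360° → 192.1299° ≈ 192.1°

Leg 1: dist=5804.5 km, bearing=24.9°
Leg 2: dist=14967.8 km, bearing=224.6°
Leg 3: dist=14392.2 km, bearing=315.9°
Leg 4: dist=18022.4 km, bearing=130.8°
Leg 5: dist=14430.0 km, bearing=180.2°
Leg 6: dist=10162.1 km, bearing=71.3°
Leg 7: dist=8632.5 km, bearing=192.1°
Total: 86411.5 km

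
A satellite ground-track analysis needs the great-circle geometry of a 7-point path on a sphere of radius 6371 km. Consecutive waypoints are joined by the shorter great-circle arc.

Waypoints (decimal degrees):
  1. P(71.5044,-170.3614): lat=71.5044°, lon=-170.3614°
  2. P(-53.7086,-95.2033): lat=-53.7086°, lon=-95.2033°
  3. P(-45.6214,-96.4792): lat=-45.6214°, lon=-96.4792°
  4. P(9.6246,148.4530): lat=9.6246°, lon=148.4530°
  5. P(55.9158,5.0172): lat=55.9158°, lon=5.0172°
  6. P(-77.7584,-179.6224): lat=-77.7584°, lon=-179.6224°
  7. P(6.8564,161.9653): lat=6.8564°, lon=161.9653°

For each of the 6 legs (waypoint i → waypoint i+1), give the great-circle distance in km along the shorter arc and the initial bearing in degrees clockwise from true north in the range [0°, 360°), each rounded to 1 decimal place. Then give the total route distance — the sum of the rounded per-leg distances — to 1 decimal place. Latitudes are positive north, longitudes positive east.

Leg 1: dist=15094.6 km, bearing=124.9°
Leg 2: dist=903.9 km, bearing=353.7°
Leg 3: dist=12710.6 km, bearing=258.5°
Leg 4: dist=11984.2 km, bearing=339.5°
Leg 5: dist=17579.6 km, bearing=177.4°
Leg 6: dist=9477.7 km, bearing=341.7°
Total: 67750.6 km

Leg 1: φ1=1.2479872, φ2=-0.9373919, Δφ=-2.1853791, Δλ=1.3117563 rad; a=sin²(Δφ/2)+cosφ1·cosφ2·sin²(Δλ/2)=0.8581438562; c=2·atan2(√a, √(1-a))=2.369264065; dist=6371·c=15094.581 ≈ 15094.6 km; running total=15094.6 km
Leg 1 bearing: y=sinΔλ·cosφ2=0.57214450, x=cosφ1·sinφ2-sinφ1·cosφ2·cosΔλ=-0.39947788; θ=atan2(y, x)=124.9232° ≈ 124.9°
Leg 2: φ1=-0.9373919, φ2=-0.7962436, Δφ=0.1411483, Δλ=-0.0222687 rad; a=sin²(Δφ/2)+cosφ1·cosφ2·sin²(Δλ/2)=0.0050237634; c=2·atan2(√a, √(1-a))=0.141875985; dist=6371·c=903.892 ≈ 903.9 km; running total=15998.5 km
Leg 2 bearing: y=sinΔλ·cosφ2=-0.01557333, x=cosφ1·sinφ2-sinφ1·cosφ2·cosΔλ=0.14054029; θ=atan2(y, x)=-6.3232° <0 so +360° → 353.6768° ≈ 353.7°
Leg 3: φ1=-0.7962436, φ2=0.1679810, Δφ=0.9642246, Δλ=4.2748733 rad; a=sin²(Δφ/2)+cosφ1·cosφ2·sin²(Δλ/2)=0.7058272103; c=2·atan2(√a, √(1-a))=1.995065018; dist=6371·c=12710.559 ≈ 12710.6 km; running total=28709.1 km
Leg 3 bearing: y=sinΔλ·cosφ2=-0.89305723, x=cosφ1·sinφ2-sinφ1·cosφ2·cosΔλ=-0.18162992; θ=atan2(y, x)=-101.4960° <0 so +360° → 258.5040° ≈ 258.5°
Leg 4: φ1=0.1679810, φ2=0.9759148, Δφ=0.8079339, Δλ=-2.5034270 rad; a=sin²(Δφ/2)+cosφ1·cosφ2·sin²(Δλ/2)=0.6526547429; c=2·atan2(√a, √(1-a))=1.881059743; dist=6371·c=11984.232 ≈ 11984.2 km; running total=40693.3 km
Leg 4 bearing: y=sinΔλ·cosφ2=-0.33384958, x=cosφ1·sinφ2-sinφ1·cosφ2·cosΔλ=0.89181309; θ=atan2(y, x)=-20.5234° <0 so +360° → 339.4766° ≈ 339.5°
Leg 5: φ1=0.9759148, φ2=-1.3571401, Δφ=-2.3330549, Δλ=-3.2225689 rad; a=sin²(Δφ/2)+cosφ1·cosφ2·sin²(Δλ/2)=0.9639100428; c=2·atan2(√a, √(1-a))=2.759322202; dist=6371·c=17579.642 ≈ 17579.6 km; running total=58272.9 km
Leg 5 bearing: y=sinΔλ·cosφ2=0.01715100, x=cosφ1·sinφ2-sinφ1·cosφ2·cosΔλ=-0.37263351; θ=atan2(y, x)=177.3647° ≈ 177.4°
Leg 6: φ1=-1.3571401, φ2=0.1196668, Δφ=1.4768069, Δλ=5.9618300 rad; a=sin²(Δφ/2)+cosφ1·cosφ2·sin²(Δλ/2)=0.4584628216; c=2·atan2(√a, √(1-a))=1.487626118; dist=6371·c=9477.666 ≈ 9477.7 km; running total=67750.6 km
Leg 6 bearing: y=sinΔλ·cosφ2=-0.31359390, x=cosφ1·sinφ2-sinφ1·cosφ2·cosΔλ=0.94591623; θ=atan2(y, x)=-18.3416° <0 so +360° → 341.6584° ≈ 341.7°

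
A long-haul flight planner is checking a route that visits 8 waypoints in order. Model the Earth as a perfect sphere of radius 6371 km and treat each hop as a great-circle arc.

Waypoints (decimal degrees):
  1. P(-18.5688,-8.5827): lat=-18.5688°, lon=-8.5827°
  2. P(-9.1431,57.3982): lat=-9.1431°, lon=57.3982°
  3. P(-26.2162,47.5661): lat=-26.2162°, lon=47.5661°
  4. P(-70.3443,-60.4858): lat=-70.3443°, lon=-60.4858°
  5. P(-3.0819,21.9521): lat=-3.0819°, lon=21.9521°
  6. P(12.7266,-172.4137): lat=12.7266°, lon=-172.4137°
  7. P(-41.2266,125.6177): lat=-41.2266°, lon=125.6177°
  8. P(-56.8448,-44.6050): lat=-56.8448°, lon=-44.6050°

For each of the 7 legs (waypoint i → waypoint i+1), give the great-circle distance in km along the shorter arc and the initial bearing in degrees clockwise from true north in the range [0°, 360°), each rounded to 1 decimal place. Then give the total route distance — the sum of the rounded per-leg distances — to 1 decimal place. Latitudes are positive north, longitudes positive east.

Leg 1: φ1=-0.3240867, φ2=-0.1595772, Δφ=0.1645095, Δλ=1.1515839 rad; a=sin²(Δφ/2)+cosφ1·cosφ2·sin²(Δλ/2)=0.2842250757; c=2·atan2(√a, √(1-a))=1.124586189; dist=6371·c=7164.739 ≈ 7164.7 km; running total=7164.7 km
Leg 1 bearing: y=sinΔλ·cosφ2=0.90180454, x=cosφ1·sinφ2-sinφ1·cosφ2·cosΔλ=-0.02265613; θ=atan2(y, x)=91.4391° ≈ 91.4°
Leg 2: φ1=-0.1595772, φ2=-0.4575590, Δφ=-0.2979818, Δλ=-0.1716025 rad; a=sin²(Δφ/2)+cosφ1·cosφ2·sin²(Δλ/2)=0.0285391883; c=2·atan2(√a, √(1-a))=0.339499002; dist=6371·c=2162.948 ≈ 2162.9 km; running total=9327.6 km
Leg 2 bearing: y=sinΔλ·cosφ2=-0.15319591, x=cosφ1·sinφ2-sinφ1·cosφ2·cosΔλ=-0.29568535; θ=atan2(y, x)=-152.6111° <0 so +360° → 207.3889° ≈ 207.4°
Leg 3: φ1=-0.4575590, φ2=-1.2277396, Δφ=-0.7701806, Δλ=-1.8858614 rad; a=sin²(Δφ/2)+cosφ1·cosφ2·sin²(Δλ/2)=0.3387461255; c=2·atan2(√a, √(1-a))=1.242418721; dist=6371·c=7915.4497 ≈ 7915.4 km; running total=17243.0 km
Leg 3 bearing: y=sinΔλ·cosφ2=-0.31980996, x=cosφ1·sinφ2-sinφ1·cosφ2·cosΔλ=-0.89090423; θ=atan2(y, x)=-160.2533° <0 so +360° → 199.7467° ≈ 199.7°
Leg 4: φ1=-1.2277396, φ2=-0.0537893, Δφ=1.1739503, Δλ=1.4388128 rad; a=sin²(Δφ/2)+cosφ1·cosφ2·sin²(Δλ/2)=0.4525836183; c=2·atan2(√a, √(1-a))=1.475820843; dist=6371·c=9402.455 ≈ 9402.5 km; running total=26645.5 km
Leg 4 bearing: y=sinΔλ·cosφ2=0.98986909, x=cosφ1·sinφ2-sinφ1·cosφ2·cosΔλ=0.10566896; θ=atan2(y, x)=83.9067° ≈ 83.9°
Leg 5: φ1=-0.0537893, φ2=0.2221211, Δφ=0.2759104, Δλ=-3.3923232 rad; a=sin²(Δφ/2)+cosφ1·cosφ2·sin²(Δλ/2)=0.9777046848; c=2·atan2(√a, √(1-a))=2.841839370; dist=6371·c=18105.359 ≈ 18105.4 km; running total=44750.9 km
Leg 5 bearing: y=sinΔλ·cosφ2=0.24201618, x=cosφ1·sinφ2-sinφ1·cosφ2·cosΔλ=0.16917774; θ=atan2(y, x)=55.0451° ≈ 55.0°
Leg 6: φ1=0.2221211, φ2=-0.7195399, Δφ=-0.9416610, Δλ=5.2016292 rad; a=sin²(Δφ/2)+cosφ1·cosφ2·sin²(Δλ/2)=0.4002057777; c=2·atan2(√a, √(1-a))=1.369858430; dist=6371·c=8727.368 ≈ 8727.4 km; running total=53478.3 km
Leg 6 bearing: y=sinΔλ·cosφ2=-0.66387925, x=cosφ1·sinφ2-sinφ1·cosφ2·cosΔλ=-0.72071409; θ=atan2(y, x)=-137.3506° <0 so +360° → 222.6494° ≈ 222.6°
Leg 7: φ1=-0.7195399, φ2=-0.9921289, Δφ=-0.2725890, Δλ=-2.9709466 rad; a=sin²(Δφ/2)+cosφ1·cosφ2·sin²(Δλ/2)=0.4268092170; c=2·atan2(√a, √(1-a))=1.423886888; dist=6371·c=9071.583 ≈ 9071.6 km; running total=62549.9 km
Leg 7 bearing: y=sinΔλ·cosφ2=-0.09287555, x=cosφ1·sinφ2-sinφ1·cosφ2·cosΔλ=-0.98485865; θ=atan2(y, x)=-174.6127° <0 so +360° → 185.3873° ≈ 185.4°

Leg 1: dist=7164.7 km, bearing=91.4°
Leg 2: dist=2162.9 km, bearing=207.4°
Leg 3: dist=7915.4 km, bearing=199.7°
Leg 4: dist=9402.5 km, bearing=83.9°
Leg 5: dist=18105.4 km, bearing=55.0°
Leg 6: dist=8727.4 km, bearing=222.6°
Leg 7: dist=9071.6 km, bearing=185.4°
Total: 62549.9 km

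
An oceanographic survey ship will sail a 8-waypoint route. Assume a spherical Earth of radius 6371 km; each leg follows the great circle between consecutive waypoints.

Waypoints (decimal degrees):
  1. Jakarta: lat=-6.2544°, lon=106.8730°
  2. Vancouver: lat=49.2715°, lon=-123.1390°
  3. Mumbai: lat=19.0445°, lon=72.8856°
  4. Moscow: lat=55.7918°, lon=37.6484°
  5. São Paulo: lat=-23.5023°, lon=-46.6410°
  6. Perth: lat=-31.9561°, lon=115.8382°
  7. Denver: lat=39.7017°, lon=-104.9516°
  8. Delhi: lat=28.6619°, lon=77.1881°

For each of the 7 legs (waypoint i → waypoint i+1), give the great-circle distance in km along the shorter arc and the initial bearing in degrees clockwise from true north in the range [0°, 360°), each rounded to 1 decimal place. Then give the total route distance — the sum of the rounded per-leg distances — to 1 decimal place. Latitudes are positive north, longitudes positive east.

Leg 1: dist=13338.7 km, bearing=35.2°
Leg 2: dist=12255.2 km, bearing=343.9°
Leg 3: dist=5032.5 km, bearing=332.8°
Leg 4: dist=11805.6 km, bearing=251.8°
Leg 5: dist=13573.2 km, bearing=162.5°
Leg 6: dist=16272.0 km, bearing=65.1°
Leg 7: dist=12410.2 km, bearing=358.0°
Total: 84687.4 km

Leg 1: φ1=-0.1091599, φ2=0.8599499, Δφ=0.9691098, Δλ=-4.0144667 rad; a=sin²(Δφ/2)+cosφ1·cosφ2·sin²(Δλ/2)=0.7496804998; c=2·atan2(√a, √(1-a))=2.093657405; dist=6371·c=13338.691 ≈ 13338.7 km; running total=13338.7 km
Leg 1 bearing: y=sinΔλ·cosφ2=0.49991301, x=cosφ1·sinφ2-sinφ1·cosφ2·cosΔλ=0.70761965; θ=atan2(y, x)=35.2401° ≈ 35.2°
Leg 2: φ1=0.8599499, φ2=0.3323892, Δφ=-0.5275607, Δλ=3.4212747 rad; a=sin²(Δφ/2)+cosφ1·cosφ2·sin²(Δλ/2)=0.6727609512; c=2·atan2(√a, √(1-a))=1.923591211; dist=6371·c=12255.200 ≈ 12255.2 km; running total=25593.9 km
Leg 2 bearing: y=sinΔλ·cosφ2=-0.26094057, x=cosφ1·sinφ2-sinφ1·cosφ2·cosΔλ=0.90140148; θ=atan2(y, x)=-16.1448° <0 so +360° → 343.8552° ≈ 343.9°
Leg 3: φ1=0.3323892, φ2=0.9737506, Δφ=0.6413614, Δλ=-0.6150052 rad; a=sin²(Δφ/2)+cosφ1·cosφ2·sin²(Δλ/2)=0.1480458191; c=2·atan2(√a, √(1-a))=0.789911243; dist=6371·c=5032.525 ≈ 5032.5 km; running total=30626.4 km
Leg 3 bearing: y=sinΔλ·cosφ2=-0.32436945, x=cosφ1·sinφ2-sinφ1·cosφ2·cosΔλ=0.63189989; θ=atan2(y, x)=-27.1725° <0 so +360° → 332.8275° ≈ 332.8°
Leg 4: φ1=0.9737506, φ2=-0.4101925, Δφ=-1.3839431, Δλ=-1.4711276 rad; a=sin²(Δφ/2)+cosφ1·cosφ2·sin²(Δλ/2)=0.6392476994; c=2·atan2(√a, √(1-a))=1.853023501; dist=6371·c=11805.613 ≈ 11805.6 km; running total=42432.0 km
Leg 4 bearing: y=sinΔλ·cosφ2=-0.91249294, x=cosφ1·sinφ2-sinφ1·cosφ2·cosΔλ=-0.29966139; θ=atan2(y, x)=-108.1801° <0 so +360° → 251.8199° ≈ 251.8°
Leg 5: φ1=-0.4101925, φ2=-0.5577392, Δφ=-0.1475466, Δλ=2.8357970 rad; a=sin²(Δφ/2)+cosφ1·cosφ2·sin²(Δλ/2)=0.7654540152; c=2·atan2(√a, √(1-a))=2.130468044; dist=6371·c=13573.212 ≈ 13573.2 km; running total=56005.2 km
Leg 5 bearing: y=sinΔλ·cosφ2=0.25542874, x=cosφ1·sinφ2-sinφ1·cosφ2·cosΔλ=-0.80801784; θ=atan2(y, x)=162.4573° ≈ 162.5°
Leg 6: φ1=-0.5577392, φ2=0.6929254, Δφ=1.2506645, Δλ=-3.8535090 rad; a=sin²(Δφ/2)+cosφ1·cosφ2·sin²(Δλ/2)=0.9161612248; c=2·atan2(√a, √(1-a))=2.554080866; dist=6371·c=16272.049 ≈ 16272.0 km; running total=72277.2 km
Leg 6 bearing: y=sinΔλ·cosφ2=0.50262545, x=cosφ1·sinφ2-sinφ1·cosφ2·cosΔλ=0.23368141; θ=atan2(y, x)=65.0653° ≈ 65.1°
Leg 7: φ1=0.6929254, φ2=0.5002445, Δφ=-0.1926809, Δλ=3.1789375 rad; a=sin²(Δφ/2)+cosφ1·cosφ2·sin²(Δλ/2)=0.6841222288; c=2·atan2(√a, √(1-a))=1.947916410; dist=6371·c=12410.175 ≈ 12410.2 km; running total=84687.4 km
Leg 7 bearing: y=sinΔλ·cosφ2=-0.03276116, x=cosφ1·sinφ2-sinφ1·cosφ2·cosΔλ=0.92915162; θ=atan2(y, x)=-2.0194° <0 so +360° → 357.9806° ≈ 358.0°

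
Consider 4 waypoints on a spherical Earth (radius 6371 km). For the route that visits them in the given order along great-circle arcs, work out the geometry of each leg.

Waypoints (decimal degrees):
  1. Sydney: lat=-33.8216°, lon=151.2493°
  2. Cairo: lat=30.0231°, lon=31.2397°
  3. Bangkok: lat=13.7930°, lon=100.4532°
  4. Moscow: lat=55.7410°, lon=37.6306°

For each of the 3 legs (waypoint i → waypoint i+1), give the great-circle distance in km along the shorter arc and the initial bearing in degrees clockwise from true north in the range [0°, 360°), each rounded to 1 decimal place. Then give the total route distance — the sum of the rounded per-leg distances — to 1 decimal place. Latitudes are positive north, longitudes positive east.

Leg 1: dist=14417.7 km, bearing=283.1°
Leg 2: dist=7262.2 km, bearing=87.9°
Leg 3: dist=7056.9 km, bearing=326.0°
Total: 28736.8 km

Leg 1: φ1=-0.5902983, φ2=0.5240019, Δφ=1.1143002, Δλ=-2.0945627 rad; a=sin²(Δφ/2)+cosφ1·cosφ2·sin²(Δλ/2)=0.8191276716; c=2·atan2(√a, √(1-a))=2.263026153; dist=6371·c=14417.740 ≈ 14417.7 km; running total=14417.7 km
Leg 1 bearing: y=sinΔλ·cosφ2=-0.74975282, x=cosφ1·sinφ2-sinφ1·cosφ2·cosΔλ=0.17464488; θ=atan2(y, x)=-76.8875° <0 so +360° → 283.1125° ≈ 283.1°
Leg 2: φ1=0.5240019, φ2=0.2407333, Δφ=-0.2832687, Δλ=1.2080035 rad; a=sin²(Δφ/2)+cosφ1·cosφ2·sin²(Δλ/2)=0.2911503177; c=2·atan2(√a, √(1-a))=1.139884592; dist=6371·c=7262.205 ≈ 7262.2 km; running total=21679.9 km
Leg 2 bearing: y=sinΔλ·cosφ2=0.90794973, x=cosφ1·sinφ2-sinφ1·cosφ2·cosΔλ=0.03397840; θ=atan2(y, x)=87.8568° ≈ 87.9°
Leg 3: φ1=0.2407333, φ2=0.9728640, Δφ=0.7321307, Δλ=-1.0964612 rad; a=sin²(Δφ/2)+cosφ1·cosφ2·sin²(Δλ/2)=0.2766227348; c=2·atan2(√a, √(1-a))=1.107661902; dist=6371·c=7056.914 ≈ 7056.9 km; running total=28736.8 km
Leg 3 bearing: y=sinΔλ·cosφ2=-0.50078485, x=cosφ1·sinφ2-sinφ1·cosφ2·cosΔλ=0.74136693; θ=atan2(y, x)=-34.0386° <0 so +360° → 325.9614° ≈ 326.0°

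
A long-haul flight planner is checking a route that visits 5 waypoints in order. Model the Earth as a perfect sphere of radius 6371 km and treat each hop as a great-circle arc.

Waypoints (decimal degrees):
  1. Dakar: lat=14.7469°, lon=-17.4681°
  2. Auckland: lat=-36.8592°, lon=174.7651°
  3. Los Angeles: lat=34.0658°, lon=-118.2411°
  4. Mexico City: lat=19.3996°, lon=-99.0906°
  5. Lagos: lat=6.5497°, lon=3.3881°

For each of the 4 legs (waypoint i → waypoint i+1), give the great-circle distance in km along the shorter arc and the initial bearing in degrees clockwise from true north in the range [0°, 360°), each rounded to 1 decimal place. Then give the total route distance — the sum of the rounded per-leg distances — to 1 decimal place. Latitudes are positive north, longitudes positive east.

Leg 1: φ1=0.2573820, φ2=-0.6433144, Δφ=-0.9006964, Δλ=3.3551023 rad; a=sin²(Δφ/2)+cosφ1·cosφ2·sin²(Δλ/2)=0.9544391895; c=2·atan2(√a, √(1-a))=2.711383115; dist=6371·c=17274.222 ≈ 17274.2 km; running total=17274.2 km
Leg 1 bearing: y=sinΔλ·cosφ2=-0.16953663, x=cosφ1·sinφ2-sinφ1·cosφ2·cosΔλ=-0.38104779; θ=atan2(y, x)=-156.0147° <0 so +360° → 203.9853° ≈ 204.0°
Leg 2: φ1=-0.6433144, φ2=0.5945604, Δφ=1.2378748, Δλ=-5.1139229 rad; a=sin²(Δφ/2)+cosφ1·cosφ2·sin²(Δλ/2)=0.5384785533; c=2·atan2(√a, √(1-a))=1.647829598; dist=6371·c=10498.322 ≈ 10498.3 km; running total=27772.5 km
Leg 2 bearing: y=sinΔλ·cosφ2=0.76250644, x=cosφ1·sinφ2-sinφ1·cosφ2·cosΔλ=0.64238738; θ=atan2(y, x)=49.8869° ≈ 49.9°
Leg 3: φ1=0.5945604, φ2=0.3385869, Δφ=-0.2559735, Δλ=0.3342393 rad; a=sin²(Δφ/2)+cosφ1·cosφ2·sin²(Δλ/2)=0.0379116110; c=2·atan2(√a, √(1-a))=0.391921612; dist=6371·c=2496.933 ≈ 2496.9 km; running total=30269.4 km
Leg 3 bearing: y=sinΔλ·cosφ2=0.30942556, x=cosφ1·sinφ2-sinφ1·cosφ2·cosΔλ=-0.22394889; θ=atan2(y, x)=125.8954° ≈ 125.9°
Leg 4: φ1=0.3385869, φ2=0.1143138, Δφ=-0.2242731, Δλ=1.7885907 rad; a=sin²(Δφ/2)+cosφ1·cosφ2·sin²(Δλ/2)=0.5822957401; c=2·atan2(√a, √(1-a))=1.736140155; dist=6371·c=11060.949 ≈ 11060.9 km; running total=41330.3 km
Leg 4 bearing: y=sinΔλ·cosφ2=0.97000387, x=cosφ1·sinφ2-sinφ1·cosφ2·cosΔλ=0.17889140; θ=atan2(y, x)=79.5507° ≈ 79.6°

Leg 1: dist=17274.2 km, bearing=204.0°
Leg 2: dist=10498.3 km, bearing=49.9°
Leg 3: dist=2496.9 km, bearing=125.9°
Leg 4: dist=11060.9 km, bearing=79.6°
Total: 41330.3 km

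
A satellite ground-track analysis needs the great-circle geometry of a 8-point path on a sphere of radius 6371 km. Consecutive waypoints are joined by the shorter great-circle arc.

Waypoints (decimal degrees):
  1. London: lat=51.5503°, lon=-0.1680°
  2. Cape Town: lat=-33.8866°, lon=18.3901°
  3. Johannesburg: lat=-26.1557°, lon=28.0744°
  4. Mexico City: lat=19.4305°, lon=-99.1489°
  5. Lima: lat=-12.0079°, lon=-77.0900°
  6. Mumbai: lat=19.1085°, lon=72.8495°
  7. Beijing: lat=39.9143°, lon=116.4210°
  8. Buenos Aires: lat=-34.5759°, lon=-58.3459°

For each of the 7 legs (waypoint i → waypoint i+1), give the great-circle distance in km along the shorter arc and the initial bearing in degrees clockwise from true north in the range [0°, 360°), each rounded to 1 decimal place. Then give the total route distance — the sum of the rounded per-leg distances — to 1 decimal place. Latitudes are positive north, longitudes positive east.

Leg 1: dist=9671.5 km, bearing=164.7°
Leg 2: dist=1266.9 km, bearing=49.8°
Leg 3: dist=14588.8 km, bearing=273.6°
Leg 4: dist=4249.5 km, bearing=143.6°
Leg 5: dist=16704.7 km, bearing=72.4°
Leg 6: dist=4746.0 km, bearing=51.2°
Leg 7: dist=19262.5 km, bearing=320.4°
Total: 70489.9 km

Leg 1: φ1=0.8997225, φ2=-0.5914327, Δφ=-1.4911552, Δλ=0.3238999 rad; a=sin²(Δφ/2)+cosφ1·cosφ2·sin²(Δλ/2)=0.4736424997; c=2·atan2(√a, √(1-a))=1.518056881; dist=6371·c=9671.540 ≈ 9671.5 km; running total=9671.5 km
Leg 1 bearing: y=sinΔλ·cosφ2=0.26420630, x=cosφ1·sinφ2-sinφ1·cosφ2·cosΔλ=-0.96302448; θ=atan2(y, x)=164.6583° ≈ 164.7°
Leg 2: φ1=-0.5914327, φ2=-0.4565031, Δφ=0.1349297, Δλ=0.1690229 rad; a=sin²(Δφ/2)+cosφ1·cosφ2·sin²(Δλ/2)=0.0098538422; c=2·atan2(√a, √(1-a))=0.198860548; dist=6371·c=1266.941 ≈ 1266.9 km; running total=10938.4 km
Leg 2 bearing: y=sinΔλ·cosφ2=0.15099353, x=cosφ1·sinφ2-sinφ1·cosφ2·cosΔλ=0.12738889; θ=atan2(y, x)=49.8466° ≈ 49.8°
Leg 3: φ1=-0.4565031, φ2=0.3391262, Δφ=0.7956293, Δλ=-2.2204655 rad; a=sin²(Δφ/2)+cosφ1·cosφ2·sin²(Δλ/2)=0.8293477519; c=2·atan2(√a, √(1-a))=2.289880011; dist=6371·c=14588.826 ≈ 14588.8 km; running total=25527.2 km
Leg 3 bearing: y=sinΔλ·cosφ2=-0.75093219, x=cosφ1·sinφ2-sinφ1·cosφ2·cosΔλ=0.04712828; θ=atan2(y, x)=-86.4088° <0 so +360° → 273.5912° ≈ 273.6°
Leg 4: φ1=0.3391262, φ2=-0.2095774, Δφ=-0.5487036, Δλ=0.3850004 rad; a=sin²(Δφ/2)+cosφ1·cosφ2·sin²(Δλ/2)=0.1071603245; c=2·atan2(√a, √(1-a))=0.667002817; dist=6371·c=4249.475 ≈ 4249.5 km; running total=29776.7 km
Leg 4 bearing: y=sinΔλ·cosφ2=0.36734189, x=cosφ1·sinφ2-sinφ1·cosφ2·cosΔλ=-0.49776289; θ=atan2(y, x)=143.5732° ≈ 143.6°
Leg 5: φ1=-0.2095774, φ2=0.3335062, Δφ=0.5430836, Δλ=2.6169380 rad; a=sin²(Δφ/2)+cosφ1·cosφ2·sin²(Δλ/2)=0.9340097905; c=2·atan2(√a, √(1-a))=2.621996115; dist=6371·c=16704.737 ≈ 16704.7 km; running total=46481.4 km
Leg 5 bearing: y=sinΔλ·cosφ2=0.47331399, x=cosφ1·sinφ2-sinφ1·cosφ2·cosΔλ=0.15005292; θ=atan2(y, x)=72.4100° ≈ 72.4°
Leg 6: φ1=0.3335062, φ2=0.6966360, Δφ=0.3631297, Δλ=0.7604661 rad; a=sin²(Δφ/2)+cosφ1·cosφ2·sin²(Δλ/2)=0.1324331679; c=2·atan2(√a, √(1-a))=0.744932499; dist=6371·c=4745.965 ≈ 4746.0 km; running total=51227.4 km
Leg 6 bearing: y=sinΔλ·cosφ2=0.52866531, x=cosφ1·sinφ2-sinφ1·cosφ2·cosΔλ=0.42437187; θ=atan2(y, x)=51.2452° ≈ 51.2°
Leg 7: φ1=0.6966360, φ2=-0.6034633, Δφ=-1.3000993, Δλ=-3.0502578 rad; a=sin²(Δφ/2)+cosφ1·cosφ2·sin²(Δλ/2)=0.9965151292; c=2·atan2(√a, √(1-a))=3.023458383; dist=6371·c=19262.453 ≈ 19262.5 km; running total=70489.9 km
Leg 7 bearing: y=sinΔλ·cosφ2=-0.07509831, x=cosφ1·sinφ2-sinφ1·cosφ2·cosΔλ=0.09083584; θ=atan2(y, x)=-39.5822° <0 so +360° → 320.4178° ≈ 320.4°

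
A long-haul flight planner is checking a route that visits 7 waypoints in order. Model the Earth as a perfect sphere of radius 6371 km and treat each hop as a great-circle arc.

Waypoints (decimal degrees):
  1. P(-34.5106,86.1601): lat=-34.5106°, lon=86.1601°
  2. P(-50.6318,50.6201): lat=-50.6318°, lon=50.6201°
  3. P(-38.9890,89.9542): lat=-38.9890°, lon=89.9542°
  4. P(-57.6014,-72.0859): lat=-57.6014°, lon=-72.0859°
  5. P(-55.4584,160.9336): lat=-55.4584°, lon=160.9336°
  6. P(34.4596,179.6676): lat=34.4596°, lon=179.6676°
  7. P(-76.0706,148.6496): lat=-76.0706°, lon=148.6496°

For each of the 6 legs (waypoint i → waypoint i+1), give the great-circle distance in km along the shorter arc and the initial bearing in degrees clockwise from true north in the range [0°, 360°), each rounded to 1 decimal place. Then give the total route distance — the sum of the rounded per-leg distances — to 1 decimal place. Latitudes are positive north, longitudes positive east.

Leg 1: dist=3370.3 km, bearing=226.9°
Leg 2: dist=3314.0 km, bearing=82.4°
Leg 3: dist=9144.4 km, bearing=189.6°
Leg 4: dist=6577.5 km, bearing=211.8°
Leg 5: dist=10156.2 km, bearing=15.4°
Leg 6: dist=12484.6 km, bearing=187.7°
Total: 45047.0 km

Leg 1: φ1=-0.6023236, φ2=-0.8836916, Δφ=-0.2813680, Δλ=-0.6202900 rad; a=sin²(Δφ/2)+cosφ1·cosφ2·sin²(Δλ/2)=0.0683466284; c=2·atan2(√a, √(1-a))=0.529010758; dist=6371·c=3370.328 ≈ 3370.3 km; running total=3370.3 km
Leg 1 bearing: y=sinΔλ·cosφ2=-0.36870120, x=cosφ1·sinφ2-sinφ1·cosφ2·cosΔλ=-0.34461702; θ=atan2(y, x)=-133.0662° <0 so +360° → 226.9338° ≈ 226.9°
Leg 2: φ1=-0.8836916, φ2=-0.6804864, Δφ=0.2032052, Δλ=0.6865096 rad; a=sin²(Δφ/2)+cosφ1·cosφ2·sin²(Δλ/2)=0.0661313935; c=2·atan2(√a, √(1-a))=0.520164939; dist=6371·c=3313.971 ≈ 3314.0 km; running total=6684.3 km
Leg 2 bearing: y=sinΔλ·cosφ2=0.49266379, x=cosφ1·sinφ2-sinφ1·cosφ2·cosΔλ=0.06568498; θ=atan2(y, x)=82.4058° ≈ 82.4°
Leg 3: φ1=-0.6804864, φ2=-1.0053341, Δφ=-0.3248477, Δλ=-2.8281333 rad; a=sin²(Δφ/2)+cosφ1·cosφ2·sin²(Δλ/2)=0.4324680254; c=2·atan2(√a, √(1-a))=1.435318324; dist=6371·c=9144.413 ≈ 9144.4 km; running total=15828.7 km
Leg 3 bearing: y=sinΔλ·cosφ2=-0.16521653, x=cosφ1·sinφ2-sinφ1·cosφ2·cosΔλ=-0.97696532; θ=atan2(y, x)=-170.4014° <0 so +360° → 189.5986° ≈ 189.6°
Leg 4: φ1=-1.0053341, φ2=-0.9679317, Δφ=0.0374024, Δλ=4.0669575 rad; a=sin²(Δφ/2)+cosφ1·cosφ2·sin²(Δλ/2)=0.2436276904; c=2·atan2(√a, √(1-a))=1.032417737; dist=6371·c=6577.533 ≈ 6577.5 km; running total=22406.2 km
Leg 4 bearing: y=sinΔλ·cosφ2=-0.45294600, x=cosφ1·sinφ2-sinφ1·cosφ2·cosΔλ=-0.72933729; θ=atan2(y, x)=-148.1582° <0 so +360° → 211.8418° ≈ 211.8°
Leg 5: φ1=-0.9679317, φ2=0.6014335, Δφ=1.5693652, Δλ=0.3269700 rad; a=sin²(Δφ/2)+cosφ1·cosφ2·sin²(Δλ/2)=0.5116687770; c=2·atan2(√a, √(1-a))=1.594136000; dist=6371·c=10156.240 ≈ 10156.2 km; running total=32562.4 km
Leg 5 bearing: y=sinΔλ·cosφ2=0.26481695, x=cosφ1·sinφ2-sinφ1·cosφ2·cosΔλ=0.96401626; θ=atan2(y, x)=15.3604° ≈ 15.4°
Leg 6: φ1=0.6014335, φ2=-1.3276824, Δφ=-1.9291159, Δλ=-0.5413662 rad; a=sin²(Δφ/2)+cosφ1·cosφ2·sin²(Δλ/2)=0.6895416421; c=2·atan2(√a, √(1-a))=1.959601766; dist=6371·c=12484.623 ≈ 12484.6 km; running total=45047.0 km
Leg 6 bearing: y=sinΔλ·cosφ2=-0.12404793, x=cosφ1·sinφ2-sinφ1·cosφ2·cosΔλ=-0.91701035; θ=atan2(y, x)=-172.2961° <0 so +360° → 187.7039° ≈ 187.7°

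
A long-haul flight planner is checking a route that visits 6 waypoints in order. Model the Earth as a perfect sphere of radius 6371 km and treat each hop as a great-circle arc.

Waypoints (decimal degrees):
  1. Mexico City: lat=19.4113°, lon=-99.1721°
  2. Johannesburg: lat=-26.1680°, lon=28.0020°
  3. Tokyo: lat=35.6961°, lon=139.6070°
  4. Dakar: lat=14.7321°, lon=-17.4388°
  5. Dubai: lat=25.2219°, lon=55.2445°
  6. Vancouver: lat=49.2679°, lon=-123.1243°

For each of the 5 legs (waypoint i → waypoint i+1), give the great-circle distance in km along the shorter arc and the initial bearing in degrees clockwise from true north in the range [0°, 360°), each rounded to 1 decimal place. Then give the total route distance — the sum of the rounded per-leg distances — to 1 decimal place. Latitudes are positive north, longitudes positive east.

Leg 1: dist=14583.3 km, bearing=108.2°
Leg 2: dist=13534.1 km, bearing=62.6°
Leg 3: dist=13909.3 km, bearing=332.6°
Leg 4: dist=7601.2 km, bearing=68.3°
Leg 5: dist=11730.6 km, bearing=358.9°
Total: 61358.5 km

Leg 1: φ1=0.3387911, φ2=-0.4567178, Δφ=-0.7955089, Δλ=2.2196068 rad; a=sin²(Δφ/2)+cosφ1·cosφ2·sin²(Δλ/2)=0.8290238671; c=2·atan2(√a, √(1-a))=2.289019408; dist=6371·c=14583.343 ≈ 14583.3 km; running total=14583.3 km
Leg 1 bearing: y=sinΔλ·cosφ2=0.71513465, x=cosφ1·sinφ2-sinφ1·cosφ2·cosΔλ=-0.23570237; θ=atan2(y, x)=108.2418° ≈ 108.2°
Leg 2: φ1=-0.4567178, φ2=0.6230145, Δφ=1.0797322, Δλ=1.9478747 rad; a=sin²(Δφ/2)+cosφ1·cosφ2·sin²(Δλ/2)=0.7628497219; c=2·atan2(√a, √(1-a))=2.124333458; dist=6371·c=13534.128 ≈ 13534.1 km; running total=28117.4 km
Leg 2 bearing: y=sinΔλ·cosφ2=0.75506700, x=cosφ1·sinφ2-sinφ1·cosφ2·cosΔλ=0.39180852; θ=atan2(y, x)=62.5749° ≈ 62.6°
Leg 3: φ1=0.6230145, φ2=0.2571237, Δφ=-0.3658908, Δλ=-2.7409663 rad; a=sin²(Δφ/2)+cosφ1·cosφ2·sin²(Δλ/2)=0.7874261425; c=2·atan2(√a, √(1-a))=2.183219939; dist=6371·c=13909.294 ≈ 13909.3 km; running total=42026.7 km
Leg 3 bearing: y=sinΔλ·cosφ2=-0.37717427, x=cosφ1·sinφ2-sinφ1·cosφ2·cosΔλ=0.72614353; θ=atan2(y, x)=-27.4483° <0 so +360° → 332.5517° ≈ 332.6°
Leg 4: φ1=0.2571237, φ2=0.4402052, Δφ=0.1830815, Δλ=1.2685629 rad; a=sin²(Δφ/2)+cosφ1·cosφ2·sin²(Δλ/2)=0.3156063211; c=2·atan2(√a, √(1-a))=1.193092243; dist=6371·c=7601.191 ≈ 7601.2 km; running total=49627.9 km
Leg 4 bearing: y=sinΔλ·cosφ2=0.86365951, x=cosφ1·sinφ2-sinφ1·cosφ2·cosΔλ=0.34363955; θ=atan2(y, x)=68.3030° ≈ 68.3°
Leg 5: φ1=0.4402052, φ2=0.8598871, Δφ=0.4196819, Δλ=-3.1131228 rad; a=sin²(Δφ/2)+cosφ1·cosφ2·sin²(Δλ/2)=0.6335853516; c=2·atan2(√a, √(1-a))=1.841252135; dist=6371·c=11730.617 ≈ 11730.6 km; running total=61358.5 km
Leg 5 bearing: y=sinΔλ·cosφ2=-0.01857470, x=cosφ1·sinφ2-sinφ1·cosφ2·cosΔλ=0.96347018; θ=atan2(y, x)=-1.1045° <0 so +360° → 358.8955° ≈ 358.9°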